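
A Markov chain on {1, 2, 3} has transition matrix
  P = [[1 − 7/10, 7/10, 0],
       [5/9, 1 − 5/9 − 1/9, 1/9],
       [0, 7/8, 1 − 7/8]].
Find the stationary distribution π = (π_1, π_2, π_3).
π = (50/121, 63/121, 8/121)

This is a birth-death chain on three states, which satisfies detailed balance: π_1 · P_{12} = π_2 · P_{21} and π_2 · P_{23} = π_3 · P_{32}.
From π_1 · 7/10 = π_2 · 5/9: π_2/π_1 = (7/10)/(5/9) = 63/50.
From π_2 · 1/9 = π_3 · 7/8: π_3/π_2 = (1/9)/(7/8) = 8/63.
Take π_1 proportional to 1; then unnormalized π = (1, 63/50, 4/25). Normalize by dividing by the sum 121/50:
  π = (50/121, 63/121, 8/121).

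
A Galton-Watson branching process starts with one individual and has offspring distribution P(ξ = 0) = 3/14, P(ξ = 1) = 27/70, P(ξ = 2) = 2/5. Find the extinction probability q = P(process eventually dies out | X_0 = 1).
q = 15/28

The pgf is f(s) = 3/14 + 27/70·s + 2/5·s². The extinction probability q is the smallest fixed point of f in [0, 1]. Setting s = f(s):
  2/5·s² + (27/70 − 1)·s + 3/14 = 0
  2/5·s² − (3/14 + 2/5)·s + 3/14 = 0
which factors as (s − 1)·(2/5·s − 3/14) = 0, giving roots s = 1 and s = (3/14)/(2/5) = 15/28.
Mean offspring μ = 27/70 + 2·2/5 = 83/70 > 1 (supercritical), so q < 1. The extinction probability is the smaller root: q = (3/14)/(2/5) = 15/28.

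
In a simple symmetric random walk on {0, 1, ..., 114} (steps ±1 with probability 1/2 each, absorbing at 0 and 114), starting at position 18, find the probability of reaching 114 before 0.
P(hit 114 before 0) = 18/114 = 3/19

Let u_k = P(hit 114 before 0 | start at k). Then u_0 = 0, u_114 = 1, and u_k = u_{k-1}/2 + u_{k+1}/2 for 1 ≤ k ≤ 113. This harmonic recurrence is solved by u_k = k/114, giving u_18 = 18/114 = 3/19.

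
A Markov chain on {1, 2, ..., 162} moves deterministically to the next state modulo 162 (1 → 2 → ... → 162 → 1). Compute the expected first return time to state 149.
E[T_149 | X_0 = 149] = 162

The chain cycles deterministically, so starting at state 149 it returns in exactly 162 steps. Equivalently, the stationary distribution is uniform π_j = 1/162 for every state j, so by Kac's formula E[T_149] = 1/π_149 = 162.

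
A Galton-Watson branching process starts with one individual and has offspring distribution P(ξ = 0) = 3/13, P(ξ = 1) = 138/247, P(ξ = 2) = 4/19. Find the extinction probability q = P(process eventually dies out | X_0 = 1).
q = 1

Mean offspring μ = 0·3/13 + 1·138/247 + 2·4/19 = 242/247 ≤ 1. For μ ≤ 1 with offspring not concentrated at 1, the Galton-Watson process goes extinct almost surely, so q = 1.
(Algebraic check: The pgf is f(s) = 3/13 + 138/247·s + 4/19·s². The extinction probability q is the smallest fixed point of f in [0, 1]. Setting s = f(s):
  4/19·s² + (138/247 − 1)·s + 3/13 = 0
  4/19·s² − (3/13 + 4/19)·s + 3/13 = 0
which factors as (s − 1)·(4/19·s − 3/13) = 0, giving roots s = 1 and s = (3/13)/(4/19) = 57/52. Since 57/52 ≥ 1, the smallest root in [0, 1] is s = 1.)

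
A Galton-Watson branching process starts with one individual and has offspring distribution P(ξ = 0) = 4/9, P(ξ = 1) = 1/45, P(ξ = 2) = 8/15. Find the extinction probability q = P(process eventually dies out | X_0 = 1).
q = 5/6

The pgf is f(s) = 4/9 + 1/45·s + 8/15·s². The extinction probability q is the smallest fixed point of f in [0, 1]. Setting s = f(s):
  8/15·s² + (1/45 − 1)·s + 4/9 = 0
  8/15·s² − (4/9 + 8/15)·s + 4/9 = 0
which factors as (s − 1)·(8/15·s − 4/9) = 0, giving roots s = 1 and s = (4/9)/(8/15) = 5/6.
Mean offspring μ = 1/45 + 2·8/15 = 49/45 > 1 (supercritical), so q < 1. The extinction probability is the smaller root: q = (4/9)/(8/15) = 5/6.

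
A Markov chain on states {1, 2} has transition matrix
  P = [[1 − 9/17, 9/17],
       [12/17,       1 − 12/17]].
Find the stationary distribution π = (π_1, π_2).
π_1 = 4/7, π_2 = 3/7

Solve πP = π with π_1 + π_2 = 1. From πP = π: π_1 · (1 − 9/17) + π_2 · 12/17 = π_1 ⇒ π_2 · 12/17 = π_1 · 9/17 ⇒ π_2/π_1 = (9/17)/(12/17) = 3/4. Together with π_1 + π_2 = 1:
  π_1 = (12/17)/(9/17 + 12/17) = (12/17)/(21/17) = 4/7,
  π_2 = (9/17)/(9/17 + 12/17) = (9/17)/(21/17) = 3/7.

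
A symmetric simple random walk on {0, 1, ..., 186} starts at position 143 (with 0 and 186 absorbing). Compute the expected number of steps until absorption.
E[τ | X_0 = 143] = 6149

Let v_k = E[τ | X_0 = k]. Boundary: v_0 = v_186 = 0. Recurrence: v_k = 1 + (v_{k-1} + v_{k+1})/2 for 1 ≤ k ≤ 185. The particular solution to v_k − (v_{k-1} + v_{k+1})/2 = 1 is v_k = −k^2. Adding homogeneous solution A + B k and matching boundaries gives v_k = k (186 − k). Substituting k = 143: v_143 = 143 · 43 = 6149.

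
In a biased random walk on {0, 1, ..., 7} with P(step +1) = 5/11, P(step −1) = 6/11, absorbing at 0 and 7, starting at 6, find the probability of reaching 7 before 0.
P(hit 7 before 0) = (1 − (6/5)^6) / (1 − (6/5)^7) = 155155/201811

Let u_k denote P(reach 7 before 0 | start at k). Boundary: u_0 = 0, u_7 = 1. Recurrence: u_k = 5/11·u_{k+1} + 6/11·u_{k-1} for 1 ≤ k ≤ 6. Try u_k = A + B·r^k with r = q/p = (6/11)/(5/11) = 6/5. Substitution satisfies the recurrence; boundary conditions give:
  u_k = (1 − r^k) / (1 − r^N) = (1 − (6/5)^6) / (1 − (6/5)^7) = 155155/201811.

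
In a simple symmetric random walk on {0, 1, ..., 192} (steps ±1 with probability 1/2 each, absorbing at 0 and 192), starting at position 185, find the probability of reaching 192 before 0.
P(hit 192 before 0) = 185/192

Let u_k = P(hit 192 before 0 | start at k). Then u_0 = 0, u_192 = 1, and u_k = u_{k-1}/2 + u_{k+1}/2 for 1 ≤ k ≤ 191. This harmonic recurrence is solved by u_k = k/192, giving u_185 = 185/192.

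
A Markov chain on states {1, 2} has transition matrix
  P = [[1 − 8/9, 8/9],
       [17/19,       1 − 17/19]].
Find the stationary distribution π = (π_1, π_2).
π_1 = 153/305, π_2 = 152/305

Solve πP = π with π_1 + π_2 = 1. From πP = π: π_1 · (1 − 8/9) + π_2 · 17/19 = π_1 ⇒ π_2 · 17/19 = π_1 · 8/9 ⇒ π_2/π_1 = (8/9)/(17/19) = 152/153. Together with π_1 + π_2 = 1:
  π_1 = (17/19)/(8/9 + 17/19) = (17/19)/(305/171) = 153/305,
  π_2 = (8/9)/(8/9 + 17/19) = (8/9)/(305/171) = 152/305.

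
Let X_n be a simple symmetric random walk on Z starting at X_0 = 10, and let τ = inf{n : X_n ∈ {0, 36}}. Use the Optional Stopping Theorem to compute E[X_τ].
E[X_τ] = 10

X_n is a martingale and τ is a bounded-mean stopping time (indeed τ is finite a.s. with bounded expectation since the walk is in a bounded region). By the OST, E[X_τ] = E[X_0] = 10. Equivalently: E[X_τ] = 36 · P(hit 36 first) + 0 · P(hit 0 first) = 36 · (10/36) = 10.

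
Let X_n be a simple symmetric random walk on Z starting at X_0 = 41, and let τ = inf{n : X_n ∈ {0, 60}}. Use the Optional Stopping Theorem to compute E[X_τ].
E[X_τ] = 41

X_n is a martingale and τ is a bounded-mean stopping time (indeed τ is finite a.s. with bounded expectation since the walk is in a bounded region). By the OST, E[X_τ] = E[X_0] = 41. Equivalently: E[X_τ] = 60 · P(hit 60 first) + 0 · P(hit 0 first) = 60 · (41/60) = 41.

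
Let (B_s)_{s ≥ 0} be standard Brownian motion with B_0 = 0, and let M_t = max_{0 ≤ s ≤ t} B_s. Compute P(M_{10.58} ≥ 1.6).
P(M_{10.58} ≥ 1.6) = 2·P(B_{10.58} ≥ 1.6) = 2(1 − Φ(1.6/√10.58)) ≈ 0.6228

By the reflection principle for Brownian motion, P(M_t ≥ a) = 2 · P(B_t ≥ a) for a ≥ 0. Since B_t ~ N(0, t), P(B_t ≥ 1.6) = 1 − Φ(1.6/√t) = 1 − Φ(1.6/√10.58) = 1 − Φ(0.4919). So
  P(M_{10.58} ≥ 1.6) = 2(1 − Φ(0.4919)) ≈ 0.6228.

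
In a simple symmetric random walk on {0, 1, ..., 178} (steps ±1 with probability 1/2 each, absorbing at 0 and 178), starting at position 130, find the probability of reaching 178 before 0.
P(hit 178 before 0) = 130/178 = 65/89

Let u_k = P(hit 178 before 0 | start at k). Then u_0 = 0, u_178 = 1, and u_k = u_{k-1}/2 + u_{k+1}/2 for 1 ≤ k ≤ 177. This harmonic recurrence is solved by u_k = k/178, giving u_130 = 130/178 = 65/89.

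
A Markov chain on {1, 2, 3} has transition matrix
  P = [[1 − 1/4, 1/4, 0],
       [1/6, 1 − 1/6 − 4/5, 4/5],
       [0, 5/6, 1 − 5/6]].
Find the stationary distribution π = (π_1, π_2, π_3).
π = (50/197, 75/197, 72/197)

This is a birth-death chain on three states, which satisfies detailed balance: π_1 · P_{12} = π_2 · P_{21} and π_2 · P_{23} = π_3 · P_{32}.
From π_1 · 1/4 = π_2 · 1/6: π_2/π_1 = (1/4)/(1/6) = 3/2.
From π_2 · 4/5 = π_3 · 5/6: π_3/π_2 = (4/5)/(5/6) = 24/25.
Take π_1 proportional to 1; then unnormalized π = (1, 3/2, 36/25). Normalize by dividing by the sum 197/50:
  π = (50/197, 75/197, 72/197).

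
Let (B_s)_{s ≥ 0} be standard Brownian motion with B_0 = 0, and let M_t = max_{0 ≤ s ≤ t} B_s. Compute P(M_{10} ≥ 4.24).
P(M_{10} ≥ 4.24) = 2·P(B_{10} ≥ 4.24) = 2(1 − Φ(4.24/√10)) ≈ 0.1800

By the reflection principle for Brownian motion, P(M_t ≥ a) = 2 · P(B_t ≥ a) for a ≥ 0. Since B_t ~ N(0, t), P(B_t ≥ 4.24) = 1 − Φ(4.24/√t) = 1 − Φ(4.24/√10) = 1 − Φ(1.3408). So
  P(M_{10} ≥ 4.24) = 2(1 − Φ(1.3408)) ≈ 0.1800.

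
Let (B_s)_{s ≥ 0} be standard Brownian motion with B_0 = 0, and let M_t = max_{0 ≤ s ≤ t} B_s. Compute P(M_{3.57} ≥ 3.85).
P(M_{3.57} ≥ 3.85) = 2·P(B_{3.57} ≥ 3.85) = 2(1 − Φ(3.85/√3.57)) ≈ 0.0416

By the reflection principle for Brownian motion, P(M_t ≥ a) = 2 · P(B_t ≥ a) for a ≥ 0. Since B_t ~ N(0, t), P(B_t ≥ 3.85) = 1 − Φ(3.85/√t) = 1 − Φ(3.85/√3.57) = 1 − Φ(2.0376). So
  P(M_{3.57} ≥ 3.85) = 2(1 − Φ(2.0376)) ≈ 0.0416.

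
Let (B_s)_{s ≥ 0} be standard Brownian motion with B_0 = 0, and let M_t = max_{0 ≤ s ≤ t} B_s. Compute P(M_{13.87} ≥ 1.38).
P(M_{13.87} ≥ 1.38) = 2·P(B_{13.87} ≥ 1.38) = 2(1 − Φ(1.38/√13.87)) ≈ 0.7110

By the reflection principle for Brownian motion, P(M_t ≥ a) = 2 · P(B_t ≥ a) for a ≥ 0. Since B_t ~ N(0, t), P(B_t ≥ 1.38) = 1 − Φ(1.38/√t) = 1 − Φ(1.38/√13.87) = 1 − Φ(0.3705). So
  P(M_{13.87} ≥ 1.38) = 2(1 − Φ(0.3705)) ≈ 0.7110.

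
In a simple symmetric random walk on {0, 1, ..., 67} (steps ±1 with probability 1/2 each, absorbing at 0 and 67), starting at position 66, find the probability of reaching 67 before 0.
P(hit 67 before 0) = 66/67

Let u_k = P(hit 67 before 0 | start at k). Then u_0 = 0, u_67 = 1, and u_k = u_{k-1}/2 + u_{k+1}/2 for 1 ≤ k ≤ 66. This harmonic recurrence is solved by u_k = k/67, giving u_66 = 66/67.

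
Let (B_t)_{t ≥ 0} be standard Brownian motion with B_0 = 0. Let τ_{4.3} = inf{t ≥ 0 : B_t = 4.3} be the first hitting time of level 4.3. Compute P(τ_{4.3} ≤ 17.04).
P(τ_{4.3} ≤ 17.04) = 2(1 − Φ(4.3/√17.04)) = 2(1 − Φ(1.0417)) ≈ 0.2976

By the reflection principle for standard BM, P(τ_b ≤ t) = 2 · P(B_t ≥ b). Since B_t ~ N(0, t), P(B_t ≥ 4.3) = 1 − Φ(4.3/√t) = 1 − Φ(4.3/√17.04) = 1 − Φ(1.0417) ≈ 0.14878. Doubling: P(τ_{4.3} ≤ 17.04) ≈ 2 · 0.14878 = 0.29756 ≈ 0.2976.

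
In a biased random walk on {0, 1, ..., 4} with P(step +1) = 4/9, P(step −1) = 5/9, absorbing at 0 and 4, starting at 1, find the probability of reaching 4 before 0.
P(hit 4 before 0) = (1 − (5/4)^1) / (1 − (5/4)^4) = 64/369

Let u_k denote P(reach 4 before 0 | start at k). Boundary: u_0 = 0, u_4 = 1. Recurrence: u_k = 4/9·u_{k+1} + 5/9·u_{k-1} for 1 ≤ k ≤ 3. Try u_k = A + B·r^k with r = q/p = (5/9)/(4/9) = 5/4. Substitution satisfies the recurrence; boundary conditions give:
  u_k = (1 − r^k) / (1 − r^N) = (1 − (5/4)^1) / (1 − (5/4)^4) = 64/369.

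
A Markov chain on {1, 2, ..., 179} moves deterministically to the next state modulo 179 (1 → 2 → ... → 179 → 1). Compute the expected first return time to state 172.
E[T_172 | X_0 = 172] = 179

The chain cycles deterministically, so starting at state 172 it returns in exactly 179 steps. Equivalently, the stationary distribution is uniform π_j = 1/179 for every state j, so by Kac's formula E[T_172] = 1/π_172 = 179.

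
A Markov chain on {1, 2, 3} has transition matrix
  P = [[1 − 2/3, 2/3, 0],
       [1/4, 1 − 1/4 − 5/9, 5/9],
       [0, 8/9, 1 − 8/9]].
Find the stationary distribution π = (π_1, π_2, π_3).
π = (3/16, 1/2, 5/16)

This is a birth-death chain on three states, which satisfies detailed balance: π_1 · P_{12} = π_2 · P_{21} and π_2 · P_{23} = π_3 · P_{32}.
From π_1 · 2/3 = π_2 · 1/4: π_2/π_1 = (2/3)/(1/4) = 8/3.
From π_2 · 5/9 = π_3 · 8/9: π_3/π_2 = (5/9)/(8/9) = 5/8.
Take π_1 proportional to 1; then unnormalized π = (1, 8/3, 5/3). Normalize by dividing by the sum 16/3:
  π = (3/16, 1/2, 5/16).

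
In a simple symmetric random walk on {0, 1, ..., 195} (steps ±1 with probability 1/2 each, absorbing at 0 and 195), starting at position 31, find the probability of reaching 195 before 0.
P(hit 195 before 0) = 31/195

Let u_k = P(hit 195 before 0 | start at k). Then u_0 = 0, u_195 = 1, and u_k = u_{k-1}/2 + u_{k+1}/2 for 1 ≤ k ≤ 194. This harmonic recurrence is solved by u_k = k/195, giving u_31 = 31/195.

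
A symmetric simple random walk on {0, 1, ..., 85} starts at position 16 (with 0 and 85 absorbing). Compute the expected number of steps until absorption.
E[τ | X_0 = 16] = 1104

Let v_k = E[τ | X_0 = k]. Boundary: v_0 = v_85 = 0. Recurrence: v_k = 1 + (v_{k-1} + v_{k+1})/2 for 1 ≤ k ≤ 84. The particular solution to v_k − (v_{k-1} + v_{k+1})/2 = 1 is v_k = −k^2. Adding homogeneous solution A + B k and matching boundaries gives v_k = k (85 − k). Substituting k = 16: v_16 = 16 · 69 = 1104.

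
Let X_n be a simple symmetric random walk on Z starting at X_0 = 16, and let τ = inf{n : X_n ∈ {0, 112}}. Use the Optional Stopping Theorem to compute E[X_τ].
E[X_τ] = 16

X_n is a martingale and τ is a bounded-mean stopping time (indeed τ is finite a.s. with bounded expectation since the walk is in a bounded region). By the OST, E[X_τ] = E[X_0] = 16. Equivalently: E[X_τ] = 112 · P(hit 112 first) + 0 · P(hit 0 first) = 112 · (16/112) = 16.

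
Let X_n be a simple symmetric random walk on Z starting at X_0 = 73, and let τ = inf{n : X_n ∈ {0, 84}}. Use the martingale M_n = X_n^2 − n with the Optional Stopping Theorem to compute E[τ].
E[τ] = 803

M_n = X_n^2 − n is a martingale (since E[X_{n+1}^2 | F_n] = X_n^2 + 1). By OST (τ has finite mean in a bounded region), E[M_τ] = E[M_0] = X_0^2 − 0 = 73^2 = 5329. Also E[M_τ] = E[X_τ^2] − E[τ]. The walk exits at 0 or 84, with P(hit 84 first) = 73/84, so E[X_τ^2] = 84^2 · 73/84 + 0 = 6132. Thus E[τ] = E[X_τ^2] − E[M_τ] = 6132 − 5329 = 803 = 73(84 − 73) = 803.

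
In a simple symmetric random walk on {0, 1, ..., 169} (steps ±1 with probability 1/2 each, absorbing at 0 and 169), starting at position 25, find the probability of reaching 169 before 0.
P(hit 169 before 0) = 25/169

Let u_k = P(hit 169 before 0 | start at k). Then u_0 = 0, u_169 = 1, and u_k = u_{k-1}/2 + u_{k+1}/2 for 1 ≤ k ≤ 168. This harmonic recurrence is solved by u_k = k/169, giving u_25 = 25/169.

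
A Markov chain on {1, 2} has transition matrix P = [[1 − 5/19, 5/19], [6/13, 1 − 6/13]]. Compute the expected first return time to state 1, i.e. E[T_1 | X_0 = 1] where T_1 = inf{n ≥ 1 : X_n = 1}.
E[T_1 | X_0 = 1] = 1/π_1 = 179/114

For an irreducible recurrent Markov chain with stationary distribution π, E[T_i | X_0 = i] = 1/π_i (Kac's formula). Here π_1 = (6/13)/(5/19 + 6/13) = (6/13)/(179/247) = 114/179, so E[T_1 | X_0 = 1] = 1/π_1 = (5/19 + 6/13)/(6/13) = (179/247)/(6/13) = 179/114.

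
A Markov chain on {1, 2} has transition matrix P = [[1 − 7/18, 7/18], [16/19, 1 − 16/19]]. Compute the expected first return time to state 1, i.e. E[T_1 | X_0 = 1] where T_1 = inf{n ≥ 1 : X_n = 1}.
E[T_1 | X_0 = 1] = 1/π_1 = 421/288

For an irreducible recurrent Markov chain with stationary distribution π, E[T_i | X_0 = i] = 1/π_i (Kac's formula). Here π_1 = (16/19)/(7/18 + 16/19) = (16/19)/(421/342) = 288/421, so E[T_1 | X_0 = 1] = 1/π_1 = (7/18 + 16/19)/(16/19) = (421/342)/(16/19) = 421/288.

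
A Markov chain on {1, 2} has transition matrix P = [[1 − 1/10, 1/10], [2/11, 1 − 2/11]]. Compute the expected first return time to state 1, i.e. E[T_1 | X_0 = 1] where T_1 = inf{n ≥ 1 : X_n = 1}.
E[T_1 | X_0 = 1] = 1/π_1 = 31/20

For an irreducible recurrent Markov chain with stationary distribution π, E[T_i | X_0 = i] = 1/π_i (Kac's formula). Here π_1 = (2/11)/(1/10 + 2/11) = (2/11)/(31/110) = 20/31, so E[T_1 | X_0 = 1] = 1/π_1 = (1/10 + 2/11)/(2/11) = (31/110)/(2/11) = 31/20.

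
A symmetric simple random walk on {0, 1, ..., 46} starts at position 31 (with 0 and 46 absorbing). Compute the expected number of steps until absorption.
E[τ | X_0 = 31] = 465

Let v_k = E[τ | X_0 = k]. Boundary: v_0 = v_46 = 0. Recurrence: v_k = 1 + (v_{k-1} + v_{k+1})/2 for 1 ≤ k ≤ 45. The particular solution to v_k − (v_{k-1} + v_{k+1})/2 = 1 is v_k = −k^2. Adding homogeneous solution A + B k and matching boundaries gives v_k = k (46 − k). Substituting k = 31: v_31 = 31 · 15 = 465.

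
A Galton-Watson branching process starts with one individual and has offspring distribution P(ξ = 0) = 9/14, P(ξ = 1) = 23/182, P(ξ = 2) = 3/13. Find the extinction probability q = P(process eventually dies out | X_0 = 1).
q = 1

Mean offspring μ = 0·9/14 + 1·23/182 + 2·3/13 = 107/182 ≤ 1. For μ ≤ 1 with offspring not concentrated at 1, the Galton-Watson process goes extinct almost surely, so q = 1.
(Algebraic check: The pgf is f(s) = 9/14 + 23/182·s + 3/13·s². The extinction probability q is the smallest fixed point of f in [0, 1]. Setting s = f(s):
  3/13·s² + (23/182 − 1)·s + 9/14 = 0
  3/13·s² − (9/14 + 3/13)·s + 9/14 = 0
which factors as (s − 1)·(3/13·s − 9/14) = 0, giving roots s = 1 and s = (9/14)/(3/13) = 39/14. Since 39/14 ≥ 1, the smallest root in [0, 1] is s = 1.)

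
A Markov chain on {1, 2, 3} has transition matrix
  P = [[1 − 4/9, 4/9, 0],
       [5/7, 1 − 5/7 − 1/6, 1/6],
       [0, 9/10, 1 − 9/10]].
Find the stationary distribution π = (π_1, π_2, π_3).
π = (1215/2111, 756/2111, 140/2111)

This is a birth-death chain on three states, which satisfies detailed balance: π_1 · P_{12} = π_2 · P_{21} and π_2 · P_{23} = π_3 · P_{32}.
From π_1 · 4/9 = π_2 · 5/7: π_2/π_1 = (4/9)/(5/7) = 28/45.
From π_2 · 1/6 = π_3 · 9/10: π_3/π_2 = (1/6)/(9/10) = 5/27.
Take π_1 proportional to 1; then unnormalized π = (1, 28/45, 28/243). Normalize by dividing by the sum 2111/1215:
  π = (1215/2111, 756/2111, 140/2111).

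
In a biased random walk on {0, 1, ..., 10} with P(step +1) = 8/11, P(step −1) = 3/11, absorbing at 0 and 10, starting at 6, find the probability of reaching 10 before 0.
P(hit 10 before 0) = (1 − (3/8)^6) / (1 − (3/8)^10) = 19468288/19521505

Let u_k denote P(reach 10 before 0 | start at k). Boundary: u_0 = 0, u_10 = 1. Recurrence: u_k = 8/11·u_{k+1} + 3/11·u_{k-1} for 1 ≤ k ≤ 9. Try u_k = A + B·r^k with r = q/p = (3/11)/(8/11) = 3/8. Substitution satisfies the recurrence; boundary conditions give:
  u_k = (1 − r^k) / (1 − r^N) = (1 − (3/8)^6) / (1 − (3/8)^10) = 19468288/19521505.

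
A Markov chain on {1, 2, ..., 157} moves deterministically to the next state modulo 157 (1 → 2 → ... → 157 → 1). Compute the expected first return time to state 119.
E[T_119 | X_0 = 119] = 157

The chain cycles deterministically, so starting at state 119 it returns in exactly 157 steps. Equivalently, the stationary distribution is uniform π_j = 1/157 for every state j, so by Kac's formula E[T_119] = 1/π_119 = 157.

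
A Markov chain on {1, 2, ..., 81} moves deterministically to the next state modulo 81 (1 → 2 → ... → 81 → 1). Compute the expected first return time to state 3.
E[T_3 | X_0 = 3] = 81

The chain cycles deterministically, so starting at state 3 it returns in exactly 81 steps. Equivalently, the stationary distribution is uniform π_j = 1/81 for every state j, so by Kac's formula E[T_3] = 1/π_3 = 81.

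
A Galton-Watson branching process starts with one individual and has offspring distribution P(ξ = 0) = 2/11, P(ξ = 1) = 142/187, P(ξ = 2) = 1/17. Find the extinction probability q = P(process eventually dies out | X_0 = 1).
q = 1

Mean offspring μ = 0·2/11 + 1·142/187 + 2·1/17 = 164/187 ≤ 1. For μ ≤ 1 with offspring not concentrated at 1, the Galton-Watson process goes extinct almost surely, so q = 1.
(Algebraic check: The pgf is f(s) = 2/11 + 142/187·s + 1/17·s². The extinction probability q is the smallest fixed point of f in [0, 1]. Setting s = f(s):
  1/17·s² + (142/187 − 1)·s + 2/11 = 0
  1/17·s² − (2/11 + 1/17)·s + 2/11 = 0
which factors as (s − 1)·(1/17·s − 2/11) = 0, giving roots s = 1 and s = (2/11)/(1/17) = 34/11. Since 34/11 ≥ 1, the smallest root in [0, 1] is s = 1.)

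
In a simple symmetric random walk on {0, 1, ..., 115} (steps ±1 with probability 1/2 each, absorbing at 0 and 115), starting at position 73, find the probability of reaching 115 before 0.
P(hit 115 before 0) = 73/115

Let u_k = P(hit 115 before 0 | start at k). Then u_0 = 0, u_115 = 1, and u_k = u_{k-1}/2 + u_{k+1}/2 for 1 ≤ k ≤ 114. This harmonic recurrence is solved by u_k = k/115, giving u_73 = 73/115.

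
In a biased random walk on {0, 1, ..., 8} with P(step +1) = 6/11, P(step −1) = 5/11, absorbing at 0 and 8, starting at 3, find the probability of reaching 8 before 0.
P(hit 8 before 0) = (1 − (5/6)^3) / (1 − (5/6)^8) = 707616/1288991

Let u_k denote P(reach 8 before 0 | start at k). Boundary: u_0 = 0, u_8 = 1. Recurrence: u_k = 6/11·u_{k+1} + 5/11·u_{k-1} for 1 ≤ k ≤ 7. Try u_k = A + B·r^k with r = q/p = (5/11)/(6/11) = 5/6. Substitution satisfies the recurrence; boundary conditions give:
  u_k = (1 − r^k) / (1 − r^N) = (1 − (5/6)^3) / (1 − (5/6)^8) = 707616/1288991.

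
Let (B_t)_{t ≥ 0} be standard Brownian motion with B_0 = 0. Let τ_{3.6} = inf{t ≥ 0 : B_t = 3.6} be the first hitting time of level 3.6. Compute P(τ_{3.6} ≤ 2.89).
P(τ_{3.6} ≤ 2.89) = 2(1 − Φ(3.6/√2.89)) = 2(1 − Φ(2.1176)) ≈ 0.0342

By the reflection principle for standard BM, P(τ_b ≤ t) = 2 · P(B_t ≥ b). Since B_t ~ N(0, t), P(B_t ≥ 3.6) = 1 − Φ(3.6/√t) = 1 − Φ(3.6/√2.89) = 1 − Φ(2.1176) ≈ 0.01710. Doubling: P(τ_{3.6} ≤ 2.89) ≈ 2 · 0.01710 = 0.03420 ≈ 0.0342.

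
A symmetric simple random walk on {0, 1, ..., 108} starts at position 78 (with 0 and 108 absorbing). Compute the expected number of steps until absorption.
E[τ | X_0 = 78] = 2340

Let v_k = E[τ | X_0 = k]. Boundary: v_0 = v_108 = 0. Recurrence: v_k = 1 + (v_{k-1} + v_{k+1})/2 for 1 ≤ k ≤ 107. The particular solution to v_k − (v_{k-1} + v_{k+1})/2 = 1 is v_k = −k^2. Adding homogeneous solution A + B k and matching boundaries gives v_k = k (108 − k). Substituting k = 78: v_78 = 78 · 30 = 2340.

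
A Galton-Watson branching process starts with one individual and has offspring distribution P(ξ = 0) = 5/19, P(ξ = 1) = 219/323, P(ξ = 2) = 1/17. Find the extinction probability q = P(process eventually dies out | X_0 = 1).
q = 1

Mean offspring μ = 0·5/19 + 1·219/323 + 2·1/17 = 257/323 ≤ 1. For μ ≤ 1 with offspring not concentrated at 1, the Galton-Watson process goes extinct almost surely, so q = 1.
(Algebraic check: The pgf is f(s) = 5/19 + 219/323·s + 1/17·s². The extinction probability q is the smallest fixed point of f in [0, 1]. Setting s = f(s):
  1/17·s² + (219/323 − 1)·s + 5/19 = 0
  1/17·s² − (5/19 + 1/17)·s + 5/19 = 0
which factors as (s − 1)·(1/17·s − 5/19) = 0, giving roots s = 1 and s = (5/19)/(1/17) = 85/19. Since 85/19 ≥ 1, the smallest root in [0, 1] is s = 1.)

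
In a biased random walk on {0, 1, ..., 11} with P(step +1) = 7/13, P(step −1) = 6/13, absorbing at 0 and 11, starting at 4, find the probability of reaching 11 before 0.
P(hit 11 before 0) = (1 − (6/7)^4) / (1 − (6/7)^11) = 910015015/1614529687

Let u_k denote P(reach 11 before 0 | start at k). Boundary: u_0 = 0, u_11 = 1. Recurrence: u_k = 7/13·u_{k+1} + 6/13·u_{k-1} for 1 ≤ k ≤ 10. Try u_k = A + B·r^k with r = q/p = (6/13)/(7/13) = 6/7. Substitution satisfies the recurrence; boundary conditions give:
  u_k = (1 − r^k) / (1 − r^N) = (1 − (6/7)^4) / (1 − (6/7)^11) = 910015015/1614529687.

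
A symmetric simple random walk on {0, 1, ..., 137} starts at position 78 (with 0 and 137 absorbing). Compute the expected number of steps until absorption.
E[τ | X_0 = 78] = 4602

Let v_k = E[τ | X_0 = k]. Boundary: v_0 = v_137 = 0. Recurrence: v_k = 1 + (v_{k-1} + v_{k+1})/2 for 1 ≤ k ≤ 136. The particular solution to v_k − (v_{k-1} + v_{k+1})/2 = 1 is v_k = −k^2. Adding homogeneous solution A + B k and matching boundaries gives v_k = k (137 − k). Substituting k = 78: v_78 = 78 · 59 = 4602.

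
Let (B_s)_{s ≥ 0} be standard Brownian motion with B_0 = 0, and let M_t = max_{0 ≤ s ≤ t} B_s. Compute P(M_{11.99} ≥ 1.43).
P(M_{11.99} ≥ 1.43) = 2·P(B_{11.99} ≥ 1.43) = 2(1 − Φ(1.43/√11.99)) ≈ 0.6796

By the reflection principle for Brownian motion, P(M_t ≥ a) = 2 · P(B_t ≥ a) for a ≥ 0. Since B_t ~ N(0, t), P(B_t ≥ 1.43) = 1 − Φ(1.43/√t) = 1 − Φ(1.43/√11.99) = 1 − Φ(0.4130). So
  P(M_{11.99} ≥ 1.43) = 2(1 − Φ(0.4130)) ≈ 0.6796.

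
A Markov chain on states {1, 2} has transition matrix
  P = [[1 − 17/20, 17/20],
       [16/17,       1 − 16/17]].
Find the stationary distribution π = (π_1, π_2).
π_1 = 320/609, π_2 = 289/609

Solve πP = π with π_1 + π_2 = 1. From πP = π: π_1 · (1 − 17/20) + π_2 · 16/17 = π_1 ⇒ π_2 · 16/17 = π_1 · 17/20 ⇒ π_2/π_1 = (17/20)/(16/17) = 289/320. Together with π_1 + π_2 = 1:
  π_1 = (16/17)/(17/20 + 16/17) = (16/17)/(609/340) = 320/609,
  π_2 = (17/20)/(17/20 + 16/17) = (17/20)/(609/340) = 289/609.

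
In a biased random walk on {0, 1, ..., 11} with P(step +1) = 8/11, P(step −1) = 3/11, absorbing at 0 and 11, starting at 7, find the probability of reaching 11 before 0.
P(hit 11 before 0) = (1 − (3/8)^7) / (1 − (3/8)^11) = 1716195328/1717951489

Let u_k denote P(reach 11 before 0 | start at k). Boundary: u_0 = 0, u_11 = 1. Recurrence: u_k = 8/11·u_{k+1} + 3/11·u_{k-1} for 1 ≤ k ≤ 10. Try u_k = A + B·r^k with r = q/p = (3/11)/(8/11) = 3/8. Substitution satisfies the recurrence; boundary conditions give:
  u_k = (1 − r^k) / (1 − r^N) = (1 − (3/8)^7) / (1 − (3/8)^11) = 1716195328/1717951489.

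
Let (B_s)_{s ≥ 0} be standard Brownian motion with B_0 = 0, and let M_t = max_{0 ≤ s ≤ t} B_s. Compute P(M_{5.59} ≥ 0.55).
P(M_{5.59} ≥ 0.55) = 2·P(B_{5.59} ≥ 0.55) = 2(1 − Φ(0.55/√5.59)) ≈ 0.8161

By the reflection principle for Brownian motion, P(M_t ≥ a) = 2 · P(B_t ≥ a) for a ≥ 0. Since B_t ~ N(0, t), P(B_t ≥ 0.55) = 1 − Φ(0.55/√t) = 1 − Φ(0.55/√5.59) = 1 − Φ(0.2326). So
  P(M_{5.59} ≥ 0.55) = 2(1 − Φ(0.2326)) ≈ 0.8161.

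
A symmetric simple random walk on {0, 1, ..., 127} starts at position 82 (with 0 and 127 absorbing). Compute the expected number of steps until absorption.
E[τ | X_0 = 82] = 3690

Let v_k = E[τ | X_0 = k]. Boundary: v_0 = v_127 = 0. Recurrence: v_k = 1 + (v_{k-1} + v_{k+1})/2 for 1 ≤ k ≤ 126. The particular solution to v_k − (v_{k-1} + v_{k+1})/2 = 1 is v_k = −k^2. Adding homogeneous solution A + B k and matching boundaries gives v_k = k (127 − k). Substituting k = 82: v_82 = 82 · 45 = 3690.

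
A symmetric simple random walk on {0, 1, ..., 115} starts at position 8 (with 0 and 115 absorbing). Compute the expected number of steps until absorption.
E[τ | X_0 = 8] = 856

Let v_k = E[τ | X_0 = k]. Boundary: v_0 = v_115 = 0. Recurrence: v_k = 1 + (v_{k-1} + v_{k+1})/2 for 1 ≤ k ≤ 114. The particular solution to v_k − (v_{k-1} + v_{k+1})/2 = 1 is v_k = −k^2. Adding homogeneous solution A + B k and matching boundaries gives v_k = k (115 − k). Substituting k = 8: v_8 = 8 · 107 = 856.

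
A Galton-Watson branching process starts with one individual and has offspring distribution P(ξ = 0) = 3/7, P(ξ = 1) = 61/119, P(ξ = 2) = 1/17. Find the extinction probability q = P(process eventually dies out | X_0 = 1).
q = 1

Mean offspring μ = 0·3/7 + 1·61/119 + 2·1/17 = 75/119 ≤ 1. For μ ≤ 1 with offspring not concentrated at 1, the Galton-Watson process goes extinct almost surely, so q = 1.
(Algebraic check: The pgf is f(s) = 3/7 + 61/119·s + 1/17·s². The extinction probability q is the smallest fixed point of f in [0, 1]. Setting s = f(s):
  1/17·s² + (61/119 − 1)·s + 3/7 = 0
  1/17·s² − (3/7 + 1/17)·s + 3/7 = 0
which factors as (s − 1)·(1/17·s − 3/7) = 0, giving roots s = 1 and s = (3/7)/(1/17) = 51/7. Since 51/7 ≥ 1, the smallest root in [0, 1] is s = 1.)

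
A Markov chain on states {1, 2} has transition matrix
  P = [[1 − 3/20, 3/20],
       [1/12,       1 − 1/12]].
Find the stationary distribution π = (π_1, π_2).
π_1 = 5/14, π_2 = 9/14

Solve πP = π with π_1 + π_2 = 1. From πP = π: π_1 · (1 − 3/20) + π_2 · 1/12 = π_1 ⇒ π_2 · 1/12 = π_1 · 3/20 ⇒ π_2/π_1 = (3/20)/(1/12) = 9/5. Together with π_1 + π_2 = 1:
  π_1 = (1/12)/(3/20 + 1/12) = (1/12)/(7/30) = 5/14,
  π_2 = (3/20)/(3/20 + 1/12) = (3/20)/(7/30) = 9/14.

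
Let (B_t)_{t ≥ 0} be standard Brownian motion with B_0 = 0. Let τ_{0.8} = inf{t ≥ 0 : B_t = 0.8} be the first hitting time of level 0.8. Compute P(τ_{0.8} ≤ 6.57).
P(τ_{0.8} ≤ 6.57) = 2(1 − Φ(0.8/√6.57)) = 2(1 − Φ(0.3121)) ≈ 0.7550

By the reflection principle for standard BM, P(τ_b ≤ t) = 2 · P(B_t ≥ b). Since B_t ~ N(0, t), P(B_t ≥ 0.8) = 1 − Φ(0.8/√t) = 1 − Φ(0.8/√6.57) = 1 − Φ(0.3121) ≈ 0.37748. Doubling: P(τ_{0.8} ≤ 6.57) ≈ 2 · 0.37748 = 0.75496 ≈ 0.7550.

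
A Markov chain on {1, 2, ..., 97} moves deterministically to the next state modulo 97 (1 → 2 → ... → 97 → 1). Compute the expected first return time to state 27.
E[T_27 | X_0 = 27] = 97

The chain cycles deterministically, so starting at state 27 it returns in exactly 97 steps. Equivalently, the stationary distribution is uniform π_j = 1/97 for every state j, so by Kac's formula E[T_27] = 1/π_27 = 97.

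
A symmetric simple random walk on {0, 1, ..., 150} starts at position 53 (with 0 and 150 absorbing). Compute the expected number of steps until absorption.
E[τ | X_0 = 53] = 5141

Let v_k = E[τ | X_0 = k]. Boundary: v_0 = v_150 = 0. Recurrence: v_k = 1 + (v_{k-1} + v_{k+1})/2 for 1 ≤ k ≤ 149. The particular solution to v_k − (v_{k-1} + v_{k+1})/2 = 1 is v_k = −k^2. Adding homogeneous solution A + B k and matching boundaries gives v_k = k (150 − k). Substituting k = 53: v_53 = 53 · 97 = 5141.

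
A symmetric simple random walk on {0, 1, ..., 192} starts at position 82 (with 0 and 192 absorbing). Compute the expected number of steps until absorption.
E[τ | X_0 = 82] = 9020

Let v_k = E[τ | X_0 = k]. Boundary: v_0 = v_192 = 0. Recurrence: v_k = 1 + (v_{k-1} + v_{k+1})/2 for 1 ≤ k ≤ 191. The particular solution to v_k − (v_{k-1} + v_{k+1})/2 = 1 is v_k = −k^2. Adding homogeneous solution A + B k and matching boundaries gives v_k = k (192 − k). Substituting k = 82: v_82 = 82 · 110 = 9020.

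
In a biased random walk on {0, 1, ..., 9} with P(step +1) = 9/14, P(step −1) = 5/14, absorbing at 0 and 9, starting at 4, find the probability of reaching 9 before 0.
P(hit 9 before 0) = (1 − (5/9)^4) / (1 − (5/9)^9) = 87628716/96366841

Let u_k denote P(reach 9 before 0 | start at k). Boundary: u_0 = 0, u_9 = 1. Recurrence: u_k = 9/14·u_{k+1} + 5/14·u_{k-1} for 1 ≤ k ≤ 8. Try u_k = A + B·r^k with r = q/p = (5/14)/(9/14) = 5/9. Substitution satisfies the recurrence; boundary conditions give:
  u_k = (1 − r^k) / (1 − r^N) = (1 − (5/9)^4) / (1 − (5/9)^9) = 87628716/96366841.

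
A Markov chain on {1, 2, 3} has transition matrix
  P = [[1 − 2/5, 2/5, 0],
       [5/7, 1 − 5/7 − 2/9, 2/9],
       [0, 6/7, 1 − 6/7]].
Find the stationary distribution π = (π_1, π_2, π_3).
π = (675/1151, 378/1151, 98/1151)

This is a birth-death chain on three states, which satisfies detailed balance: π_1 · P_{12} = π_2 · P_{21} and π_2 · P_{23} = π_3 · P_{32}.
From π_1 · 2/5 = π_2 · 5/7: π_2/π_1 = (2/5)/(5/7) = 14/25.
From π_2 · 2/9 = π_3 · 6/7: π_3/π_2 = (2/9)/(6/7) = 7/27.
Take π_1 proportional to 1; then unnormalized π = (1, 14/25, 98/675). Normalize by dividing by the sum 1151/675:
  π = (675/1151, 378/1151, 98/1151).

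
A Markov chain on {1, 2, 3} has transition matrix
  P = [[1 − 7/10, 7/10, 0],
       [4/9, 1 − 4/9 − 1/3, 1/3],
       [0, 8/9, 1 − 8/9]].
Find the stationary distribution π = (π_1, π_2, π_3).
π = (320/1013, 504/1013, 189/1013)

This is a birth-death chain on three states, which satisfies detailed balance: π_1 · P_{12} = π_2 · P_{21} and π_2 · P_{23} = π_3 · P_{32}.
From π_1 · 7/10 = π_2 · 4/9: π_2/π_1 = (7/10)/(4/9) = 63/40.
From π_2 · 1/3 = π_3 · 8/9: π_3/π_2 = (1/3)/(8/9) = 3/8.
Take π_1 proportional to 1; then unnormalized π = (1, 63/40, 189/320). Normalize by dividing by the sum 1013/320:
  π = (320/1013, 504/1013, 189/1013).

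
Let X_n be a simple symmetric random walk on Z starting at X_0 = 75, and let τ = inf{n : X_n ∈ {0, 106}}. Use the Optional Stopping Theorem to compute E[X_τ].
E[X_τ] = 75

X_n is a martingale and τ is a bounded-mean stopping time (indeed τ is finite a.s. with bounded expectation since the walk is in a bounded region). By the OST, E[X_τ] = E[X_0] = 75. Equivalently: E[X_τ] = 106 · P(hit 106 first) + 0 · P(hit 0 first) = 106 · (75/106) = 75.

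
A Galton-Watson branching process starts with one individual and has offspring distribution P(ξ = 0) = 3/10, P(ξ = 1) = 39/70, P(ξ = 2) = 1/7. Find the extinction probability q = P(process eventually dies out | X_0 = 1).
q = 1

Mean offspring μ = 0·3/10 + 1·39/70 + 2·1/7 = 59/70 ≤ 1. For μ ≤ 1 with offspring not concentrated at 1, the Galton-Watson process goes extinct almost surely, so q = 1.
(Algebraic check: The pgf is f(s) = 3/10 + 39/70·s + 1/7·s². The extinction probability q is the smallest fixed point of f in [0, 1]. Setting s = f(s):
  1/7·s² + (39/70 − 1)·s + 3/10 = 0
  1/7·s² − (3/10 + 1/7)·s + 3/10 = 0
which factors as (s − 1)·(1/7·s − 3/10) = 0, giving roots s = 1 and s = (3/10)/(1/7) = 21/10. Since 21/10 ≥ 1, the smallest root in [0, 1] is s = 1.)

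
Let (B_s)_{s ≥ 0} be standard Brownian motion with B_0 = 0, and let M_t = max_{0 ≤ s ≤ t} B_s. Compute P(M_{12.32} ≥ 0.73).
P(M_{12.32} ≥ 0.73) = 2·P(B_{12.32} ≥ 0.73) = 2(1 − Φ(0.73/√12.32)) ≈ 0.8352

By the reflection principle for Brownian motion, P(M_t ≥ a) = 2 · P(B_t ≥ a) for a ≥ 0. Since B_t ~ N(0, t), P(B_t ≥ 0.73) = 1 − Φ(0.73/√t) = 1 − Φ(0.73/√12.32) = 1 − Φ(0.2080). So
  P(M_{12.32} ≥ 0.73) = 2(1 − Φ(0.2080)) ≈ 0.8352.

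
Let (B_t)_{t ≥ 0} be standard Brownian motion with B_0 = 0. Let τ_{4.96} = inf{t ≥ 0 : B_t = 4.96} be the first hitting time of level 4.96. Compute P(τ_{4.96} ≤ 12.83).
P(τ_{4.96} ≤ 12.83) = 2(1 − Φ(4.96/√12.83)) = 2(1 − Φ(1.3847)) ≈ 0.1661

By the reflection principle for standard BM, P(τ_b ≤ t) = 2 · P(B_t ≥ b). Since B_t ~ N(0, t), P(B_t ≥ 4.96) = 1 − Φ(4.96/√t) = 1 − Φ(4.96/√12.83) = 1 − Φ(1.3847) ≈ 0.08307. Doubling: P(τ_{4.96} ≤ 12.83) ≈ 2 · 0.08307 = 0.16614 ≈ 0.1661.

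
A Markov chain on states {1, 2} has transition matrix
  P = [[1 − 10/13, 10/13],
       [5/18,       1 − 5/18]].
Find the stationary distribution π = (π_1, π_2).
π_1 = 13/49, π_2 = 36/49

Solve πP = π with π_1 + π_2 = 1. From πP = π: π_1 · (1 − 10/13) + π_2 · 5/18 = π_1 ⇒ π_2 · 5/18 = π_1 · 10/13 ⇒ π_2/π_1 = (10/13)/(5/18) = 36/13. Together with π_1 + π_2 = 1:
  π_1 = (5/18)/(10/13 + 5/18) = (5/18)/(245/234) = 13/49,
  π_2 = (10/13)/(10/13 + 5/18) = (10/13)/(245/234) = 36/49.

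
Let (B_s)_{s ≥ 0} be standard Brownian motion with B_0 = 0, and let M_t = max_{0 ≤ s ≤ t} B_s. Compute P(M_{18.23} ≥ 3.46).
P(M_{18.23} ≥ 3.46) = 2·P(B_{18.23} ≥ 3.46) = 2(1 − Φ(3.46/√18.23)) ≈ 0.4177

By the reflection principle for Brownian motion, P(M_t ≥ a) = 2 · P(B_t ≥ a) for a ≥ 0. Since B_t ~ N(0, t), P(B_t ≥ 3.46) = 1 − Φ(3.46/√t) = 1 − Φ(3.46/√18.23) = 1 − Φ(0.8104). So
  P(M_{18.23} ≥ 3.46) = 2(1 − Φ(0.8104)) ≈ 0.4177.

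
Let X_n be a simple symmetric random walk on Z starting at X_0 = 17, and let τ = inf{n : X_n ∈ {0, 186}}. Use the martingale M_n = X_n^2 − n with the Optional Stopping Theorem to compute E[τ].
E[τ] = 2873

M_n = X_n^2 − n is a martingale (since E[X_{n+1}^2 | F_n] = X_n^2 + 1). By OST (τ has finite mean in a bounded region), E[M_τ] = E[M_0] = X_0^2 − 0 = 17^2 = 289. Also E[M_τ] = E[X_τ^2] − E[τ]. The walk exits at 0 or 186, with P(hit 186 first) = 17/186, so E[X_τ^2] = 186^2 · 17/186 + 0 = 3162. Thus E[τ] = E[X_τ^2] − E[M_τ] = 3162 − 289 = 2873 = 17(186 − 17) = 2873.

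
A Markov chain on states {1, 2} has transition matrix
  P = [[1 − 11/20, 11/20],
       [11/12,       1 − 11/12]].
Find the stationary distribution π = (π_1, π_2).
π_1 = 5/8, π_2 = 3/8

Solve πP = π with π_1 + π_2 = 1. From πP = π: π_1 · (1 − 11/20) + π_2 · 11/12 = π_1 ⇒ π_2 · 11/12 = π_1 · 11/20 ⇒ π_2/π_1 = (11/20)/(11/12) = 3/5. Together with π_1 + π_2 = 1:
  π_1 = (11/12)/(11/20 + 11/12) = (11/12)/(22/15) = 5/8,
  π_2 = (11/20)/(11/20 + 11/12) = (11/20)/(22/15) = 3/8.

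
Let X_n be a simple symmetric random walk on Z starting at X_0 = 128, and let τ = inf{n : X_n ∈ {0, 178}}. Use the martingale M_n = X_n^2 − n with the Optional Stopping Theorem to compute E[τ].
E[τ] = 6400

M_n = X_n^2 − n is a martingale (since E[X_{n+1}^2 | F_n] = X_n^2 + 1). By OST (τ has finite mean in a bounded region), E[M_τ] = E[M_0] = X_0^2 − 0 = 128^2 = 16384. Also E[M_τ] = E[X_τ^2] − E[τ]. The walk exits at 0 or 178, with P(hit 178 first) = 128/178, so E[X_τ^2] = 178^2 · 128/178 + 0 = 22784. Thus E[τ] = E[X_τ^2] − E[M_τ] = 22784 − 16384 = 6400 = 128(178 − 128) = 6400.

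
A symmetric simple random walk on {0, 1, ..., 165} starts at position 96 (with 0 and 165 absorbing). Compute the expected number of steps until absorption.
E[τ | X_0 = 96] = 6624

Let v_k = E[τ | X_0 = k]. Boundary: v_0 = v_165 = 0. Recurrence: v_k = 1 + (v_{k-1} + v_{k+1})/2 for 1 ≤ k ≤ 164. The particular solution to v_k − (v_{k-1} + v_{k+1})/2 = 1 is v_k = −k^2. Adding homogeneous solution A + B k and matching boundaries gives v_k = k (165 − k). Substituting k = 96: v_96 = 96 · 69 = 6624.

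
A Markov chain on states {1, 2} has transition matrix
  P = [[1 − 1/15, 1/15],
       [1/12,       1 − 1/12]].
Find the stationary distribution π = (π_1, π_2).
π_1 = 5/9, π_2 = 4/9

Solve πP = π with π_1 + π_2 = 1. From πP = π: π_1 · (1 − 1/15) + π_2 · 1/12 = π_1 ⇒ π_2 · 1/12 = π_1 · 1/15 ⇒ π_2/π_1 = (1/15)/(1/12) = 4/5. Together with π_1 + π_2 = 1:
  π_1 = (1/12)/(1/15 + 1/12) = (1/12)/(3/20) = 5/9,
  π_2 = (1/15)/(1/15 + 1/12) = (1/15)/(3/20) = 4/9.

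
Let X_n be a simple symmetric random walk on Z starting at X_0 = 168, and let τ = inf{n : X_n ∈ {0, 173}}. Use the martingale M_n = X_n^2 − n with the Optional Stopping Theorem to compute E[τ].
E[τ] = 840

M_n = X_n^2 − n is a martingale (since E[X_{n+1}^2 | F_n] = X_n^2 + 1). By OST (τ has finite mean in a bounded region), E[M_τ] = E[M_0] = X_0^2 − 0 = 168^2 = 28224. Also E[M_τ] = E[X_τ^2] − E[τ]. The walk exits at 0 or 173, with P(hit 173 first) = 168/173, so E[X_τ^2] = 173^2 · 168/173 + 0 = 29064. Thus E[τ] = E[X_τ^2] − E[M_τ] = 29064 − 28224 = 840 = 168(173 − 168) = 840.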